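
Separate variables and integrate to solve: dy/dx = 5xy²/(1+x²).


Separate: dy/y² = 5x/(1+x²) dx.
Integrate LHS: ∫ dy/y² = -1/y.
Integrate RHS via u = 1+x²: (5/2)ln(1+x²) + C.
Result: -1/y = (5/2)ln(1+x²) + C.


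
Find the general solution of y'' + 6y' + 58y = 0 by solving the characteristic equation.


Characteristic equation: r² + 6r + 58 = 0.
Discriminant is negative; roots r = -3 ± 7i (complex conjugate pair).
General solution uses e^(α x)(C₁ cos(β x) + C₂ sin(β x)): y = e^(-3x)(C₁cos(7x) + C₂sin(7x)).


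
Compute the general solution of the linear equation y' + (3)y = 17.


P(x) = 3, Q(x) = 17; integrating factor μ = e^(3x).
(μ y)' = 17e^(3x) ⇒ μ y = (17/3)e^(3x) + C.
Divide by μ: y = 17/3 + Ce^(-3x).


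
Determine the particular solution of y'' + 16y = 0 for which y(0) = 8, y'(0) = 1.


Characteristic roots of r² + 16 = 0 are ±4i, so y = C₁cos(4x) + C₂sin(4x).
Apply y(0) = 8: C₁ = 8. Differentiate and apply y'(0) = 1: 4·C₂ = 1, so C₂ = 1/4.
Particular solution: y = 8cos(4x) + (1/4)sin(4x).


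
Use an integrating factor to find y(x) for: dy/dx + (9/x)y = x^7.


P(x) = 9/x ⇒ μ = x^9.
(x^9 y)' = x^16 ⇒ x^9 y = x^17/(17) + C.
Solve for y: y = (1/17)x^8 + C/x^9.


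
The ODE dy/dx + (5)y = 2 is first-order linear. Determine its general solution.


P(x) = 5, Q(x) = 2; integrating factor μ = e^(5x).
(μ y)' = 2e^(5x) ⇒ μ y = (2/5)e^(5x) + C.
Divide by μ: y = 2/5 + Ce^(-5x).


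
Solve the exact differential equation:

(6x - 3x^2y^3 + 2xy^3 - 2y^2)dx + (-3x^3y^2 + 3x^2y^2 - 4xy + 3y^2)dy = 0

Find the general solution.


Check exactness: ∂M/∂y = -9x^2y^2 + 6xy^2 - 4y and ∂N/∂x = -9x^2y^2 + 6xy^2 - 4y; equal, so the equation is exact.
Integrate M with respect to x (treating y as constant): ∫M dx = 3x^2 - x^3y^3 + x^2y^3 - 2xy^2 + h(y).
Differentiate w.r.t. y and set equal to N: the x-dependent terms already match, leaving h'(y) = 3y^2. Integrate: h(y) = y^3.
So F(x,y) = 3x^2 - x^3y^3 + x^2y^3 - 2xy^2 + y^3.
General solution: 3x^2 - x^3y^3 + x^2y^3 - 2xy^2 + y^3 = C.


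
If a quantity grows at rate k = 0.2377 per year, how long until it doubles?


Exponential growth: P(t) = P₀ e^(0.2377t). Set P(t)/P₀ = 2: e^(0.2377t) = 2.
Solve: t = ln(2)/0.2377 ≈ 2.92 years.


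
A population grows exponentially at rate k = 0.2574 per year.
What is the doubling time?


Exponential growth: P(t) = P₀ e^(0.2574t). Set P(t)/P₀ = 2: e^(0.2574t) = 2.
Solve: t = ln(2)/0.2574 ≈ 2.69 years.


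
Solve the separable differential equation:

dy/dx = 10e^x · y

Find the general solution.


Separate variables: dy/y = 10e^x dx.
Integrate: ln|y| = 10e^x + C₀.
Exponentiate: y = Ce^(10e^x).


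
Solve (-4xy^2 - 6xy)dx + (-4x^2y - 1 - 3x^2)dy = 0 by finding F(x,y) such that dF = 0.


Check exactness: ∂M/∂y = -8xy - 6x and ∂N/∂x = -8xy - 6x; equal, so the equation is exact.
Integrate M with respect to x (treating y as constant): ∫M dx = -2x^2y^2 - 3x^2y + h(y).
Differentiate w.r.t. y and set equal to N: the x-dependent terms already match, leaving h'(y) = -1. Integrate: h(y) = -y.
So F(x,y) = -2x^2y^2 - y - 3x^2y.
General solution: -2x^2y^2 - y - 3x^2y = C.


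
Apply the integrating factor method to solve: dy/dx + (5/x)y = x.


P(x) = 5/x ⇒ μ = x^5.
(x^5 y)' = x^5·x^1 = x^6.
Integrate: x^5 y = x^7/(7) + C.
Solve for y: y = (1/7)x^2 + C/x^5.


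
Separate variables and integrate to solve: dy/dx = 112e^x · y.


Separate variables: dy/y = 112e^x dx.
Integrate: ln|y| = 112e^x + C₀.
Exponentiate: y = Ce^(112e^x).


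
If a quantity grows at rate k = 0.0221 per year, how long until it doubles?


Exponential growth: P(t) = P₀ e^(0.0221t). Set P(t)/P₀ = 2: e^(0.0221t) = 2.
Solve: t = ln(2)/0.0221 ≈ 31.36 years.


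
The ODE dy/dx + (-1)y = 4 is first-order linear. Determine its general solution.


P(x) = -1 ⇒ μ = e^(-x).
(μ y)' = 4e^(-x) ⇒ μ y = -4e^(-x) + C.
Divide by μ: y = -4 + Ce^(x).


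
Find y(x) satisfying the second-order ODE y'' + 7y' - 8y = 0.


Characteristic equation: r² + 7r - 8 = 0.
Factor: (r + 8)(r - 1) = 0 ⇒ r = -8, 1 (distinct real).
General solution: y = C₁e^(-8x) + C₂e^(x).


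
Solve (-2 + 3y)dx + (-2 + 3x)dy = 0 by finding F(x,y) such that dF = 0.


Check exactness: ∂M/∂y = 3 and ∂N/∂x = 3; equal, so the equation is exact.
Integrate M with respect to x (treating y as constant): ∫M dx = -2x + 3xy + h(y).
Differentiate w.r.t. y and set equal to N: the x-dependent terms already match, leaving h'(y) = -2. Integrate: h(y) = -2y.
So F(x,y) = -2y - 2x + 3xy.
General solution: -2y - 2x + 3xy = C.


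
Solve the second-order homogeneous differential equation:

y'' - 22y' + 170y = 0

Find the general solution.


Characteristic equation: r² - 22r + 170 = 0.
Discriminant is negative; roots r = 11 ± 7i (complex conjugate pair).
General solution uses e^(α x)(C₁ cos(β x) + C₂ sin(β x)): y = e^(11x)(C₁cos(7x) + C₂sin(7x)).


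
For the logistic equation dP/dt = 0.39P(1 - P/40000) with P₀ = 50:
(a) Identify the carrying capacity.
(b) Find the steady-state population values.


Logistic ODE dP/dt = 0.39P(1 - P/40000) has equilibria where dP/dt = 0, i.e. P = 0 or P = 40000.
The coefficient (1 - P/K) = 0 when P = K, identifying K = 40000 as the carrying capacity.
(a) K = 40000; (b) equilibria P = 0 and P = 40000.


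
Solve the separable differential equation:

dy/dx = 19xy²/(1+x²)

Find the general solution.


Separate: dy/y² = 19x/(1+x²) dx.
Integrate LHS: ∫ dy/y² = -1/y.
Integrate RHS via u = 1+x²: (19/2)ln(1+x²) + C.
Result: -1/y = (19/2)ln(1+x²) + C.


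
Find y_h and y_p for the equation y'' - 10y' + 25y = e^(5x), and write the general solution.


Characteristic polynomial (r - 5)² = 0; repeated root r = 5.
y_h = (C₁ + C₂x)e^(5x). Forcing matches the repeated root (resonance), so try y_p = Ax² e^(5x).
Substitute and solve for A: 2A = 1, so A = 1/2.
General solution: y = (C₁ + C₂x + (1/2)x²)e^(5x).


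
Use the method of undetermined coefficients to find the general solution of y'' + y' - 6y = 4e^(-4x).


Characteristic roots of r² + r - 6 = 0 are -3, 2.
y_h = C₁e^(-3x) + C₂e^(2x).
Forcing exponent -4 is not a characteristic root; try y_p = Ae^(-4x).
Substitute: A·(16 + (1)·-4 + (-6)) = A·6 = 4, so A = 2/3.
General solution: y = C₁e^(-3x) + C₂e^(2x) + (2/3)e^(-4x).


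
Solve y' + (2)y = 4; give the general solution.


P(x) = 2, Q(x) = 4; integrating factor μ = e^(2x).
(μ y)' = 4e^(2x) ⇒ μ y = 2e^(2x) + C.
Divide by μ: y = 2 + Ce^(-2x).


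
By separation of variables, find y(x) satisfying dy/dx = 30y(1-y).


Separate: dy/[y(1-y)] = 30 dx.
Partial fractions: 1/[y(1-y)] = 1/y + 1/(1-y).
Integrate: ln|y/(1-y)| = 30x + C₀.
Solve for y: y = 1/(1 + Ce^(-30x)).


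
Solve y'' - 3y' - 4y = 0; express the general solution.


Characteristic equation: r² - 3r - 4 = 0.
Factor: (r + 1)(r - 4) = 0 ⇒ r = -1, 4 (distinct real).
General solution: y = C₁e^(-x) + C₂e^(4x).


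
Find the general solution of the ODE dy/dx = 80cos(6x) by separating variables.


g(y) = 1, so integrate directly: y = ∫ 80cos(6x) dx = (40/3)sin(6x) + C.


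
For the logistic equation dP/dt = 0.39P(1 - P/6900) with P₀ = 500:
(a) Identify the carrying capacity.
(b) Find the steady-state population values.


Logistic ODE dP/dt = 0.39P(1 - P/6900) has equilibria where dP/dt = 0, i.e. P = 0 or P = 6900.
The coefficient (1 - P/K) = 0 when P = K, identifying K = 6900 as the carrying capacity.
(a) K = 6900; (b) equilibria P = 0 and P = 6900.


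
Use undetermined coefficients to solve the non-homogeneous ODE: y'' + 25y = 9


Homogeneous part: r² + 25 = 0 ⇒ r = ±5i, so y_h = C₁cos(5x) + C₂sin(5x).
Try constant y_p = A; plug in: 25A = 9 ⇒ A = 9/25.
General solution: y = C₁cos(5x) + C₂sin(5x) + 9/25.


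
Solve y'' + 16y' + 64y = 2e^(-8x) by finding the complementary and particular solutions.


Characteristic polynomial (r + 8)² = 0; repeated root r = -8.
y_h = (C₁ + C₂x)e^(-8x). Forcing matches the repeated root (resonance), so try y_p = Ax² e^(-8x).
Substitute and solve for A: 2A = 2, so A = 1.
General solution: y = (C₁ + C₂x + x²)e^(-8x).


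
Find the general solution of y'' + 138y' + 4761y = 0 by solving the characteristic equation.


Characteristic equation: r² + 138r + 4761 = 0, i.e. (r + 69)² = 0.
Repeated root r = -69; include an x factor for the second linearly independent solution.
General solution: y = (C₁ + C₂x)e^(-69x).


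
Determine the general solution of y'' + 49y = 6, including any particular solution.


Homogeneous part: r² + 49 = 0 ⇒ r = ±7i, so y_h = C₁cos(7x) + C₂sin(7x).
Try constant y_p = A; plug in: 49A = 6 ⇒ A = 6/49.
General solution: y = C₁cos(7x) + C₂sin(7x) + 6/49.


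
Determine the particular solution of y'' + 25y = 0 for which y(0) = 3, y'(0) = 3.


Characteristic roots of r² + 25 = 0 are ±5i, so y = C₁cos(5x) + C₂sin(5x).
Apply y(0) = 3: C₁ = 3. Differentiate and apply y'(0) = 3: 5·C₂ = 3, so C₂ = 3/5.
Particular solution: y = 3cos(5x) + (3/5)sin(5x).


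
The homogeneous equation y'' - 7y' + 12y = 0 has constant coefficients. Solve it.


Characteristic equation: r² - 7r + 12 = 0.
Factor: (r - 4)(r - 3) = 0 ⇒ r = 4, 3 (distinct real).
General solution: y = C₁e^(4x) + C₂e^(3x).


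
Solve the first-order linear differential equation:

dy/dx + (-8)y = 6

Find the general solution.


P(x) = -8 ⇒ μ = e^(-8x).
(μ y)' = 6e^(-8x) ⇒ μ y = -(3/4)e^(-8x) + C.
Divide by μ: y = -3/4 + Ce^(8x).


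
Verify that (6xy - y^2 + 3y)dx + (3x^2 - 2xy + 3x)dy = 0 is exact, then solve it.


Check exactness: ∂M/∂y = 6x - 2y + 3 and ∂N/∂x = 6x - 2y + 3; equal, so the equation is exact.
Integrate M with respect to x (treating y as constant): ∫M dx = 3x^2y - xy^2 + 3xy + h(y).
Differentiate w.r.t. y and set equal to N: all terms match, so h'(y) = 0 and h is a constant absorbed into C.
General solution: 3x^2y - xy^2 + 3xy = C.


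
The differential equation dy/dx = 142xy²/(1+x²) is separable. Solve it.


Separate: dy/y² = 142x/(1+x²) dx.
Integrate LHS: ∫ dy/y² = -1/y.
Integrate RHS via u = 1+x²: 71ln(1+x²) + C.
Result: -1/y = 71ln(1+x²) + C.


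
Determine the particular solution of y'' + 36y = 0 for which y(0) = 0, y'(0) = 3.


Characteristic roots of r² + 36 = 0 are ±6i, so y = C₁cos(6x) + C₂sin(6x).
Apply y(0) = 0: C₁ = 0. Differentiate and apply y'(0) = 3: 6·C₂ = 3, so C₂ = 1/2.
Particular solution: y = (1/2)sin(6x).


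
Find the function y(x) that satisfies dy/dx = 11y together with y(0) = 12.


General solution of y' = 11y is y = Ce^(11x).
Apply y(0) = 12: C = 12.
Particular solution: y = 12e^(11x).


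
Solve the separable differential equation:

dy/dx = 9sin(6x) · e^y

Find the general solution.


Separate: e^(-y) dy = 9sin(6x) dx.
Integrate: -e^(-y) = -(3/2)cos(6x) + C₀.
Rearrange: e^(-y) = (3/2)cos(6x) + C.


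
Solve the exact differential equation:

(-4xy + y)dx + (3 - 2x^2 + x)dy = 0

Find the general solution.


Check exactness: ∂M/∂y = -4x + 1 and ∂N/∂x = -4x + 1; equal, so the equation is exact.
Integrate M with respect to x (treating y as constant): ∫M dx = -2x^2y + xy + h(y).
Differentiate w.r.t. y and set equal to N: the x-dependent terms already match, leaving h'(y) = 3. Integrate: h(y) = 3y.
So F(x,y) = 3y - 2x^2y + xy.
General solution: 3y - 2x^2y + xy = C.


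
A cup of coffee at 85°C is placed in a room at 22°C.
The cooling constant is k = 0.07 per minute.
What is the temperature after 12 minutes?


Newton's law: dT/dt = -k(T - T_a) has solution T(t) = T_a + (T₀ - T_a)e^(-kt).
Plug in T_a = 22, T₀ = 85, k = 0.07, t = 12: T(12) = 22 + (63)e^(-0.84) ≈ 49.2°C.


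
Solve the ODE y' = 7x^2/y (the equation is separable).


Separate variables: y dy = 7x^2 dx.
Integrate both sides: y²/2 = (7/3)x^3 + C₀.
Multiply by 2: y² = (14/3)x^3 + C.


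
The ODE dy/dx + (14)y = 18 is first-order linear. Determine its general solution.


P(x) = 14, Q(x) = 18; integrating factor μ = e^(14x).
(μ y)' = 18e^(14x) ⇒ μ y = (9/7)e^(14x) + C.
Divide by μ: y = 9/7 + Ce^(-14x).


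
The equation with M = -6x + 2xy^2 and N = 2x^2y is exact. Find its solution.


Check exactness: ∂M/∂y = 4xy and ∂N/∂x = 4xy; equal, so the equation is exact.
Integrate M with respect to x (treating y as constant): ∫M dx = -3x^2 + x^2y^2 + h(y).
Differentiate w.r.t. y and set equal to N: all terms match, so h'(y) = 0 and h is a constant absorbed into C.
General solution: -3x^2 + x^2y^2 = C.


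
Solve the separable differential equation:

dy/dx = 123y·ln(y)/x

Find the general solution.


Separate: dy/[y ln(y)] = 123 dx/x.
Substitute u = ln(y): du/u = 123 dx/x.
Integrate: ln|ln(y)| = 123ln|x| + C₀, hence ln(y) = C·x^123.


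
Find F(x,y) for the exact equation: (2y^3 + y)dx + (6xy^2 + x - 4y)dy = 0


Check exactness: ∂M/∂y = 6y^2 + 1 and ∂N/∂x = 6y^2 + 1; equal, so the equation is exact.
Integrate M with respect to x (treating y as constant): ∫M dx = 2xy^3 + xy + h(y).
Differentiate w.r.t. y and set equal to N: the x-dependent terms already match, leaving h'(y) = -4y. Integrate: h(y) = -2y^2.
So F(x,y) = 2xy^3 + xy - 2y^2.
General solution: 2xy^3 + xy - 2y^2 = C.


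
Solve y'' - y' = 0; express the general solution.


Characteristic equation: r² - r = 0.
Factor: (r - 0)(r - 1) = 0 ⇒ r = 0, 1 (distinct real).
General solution: y = C₁ + C₂e^(x).


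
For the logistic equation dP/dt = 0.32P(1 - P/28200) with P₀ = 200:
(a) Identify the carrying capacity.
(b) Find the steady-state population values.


Logistic ODE dP/dt = 0.32P(1 - P/28200) has equilibria where dP/dt = 0, i.e. P = 0 or P = 28200.
The coefficient (1 - P/K) = 0 when P = K, identifying K = 28200 as the carrying capacity.
(a) K = 28200; (b) equilibria P = 0 and P = 28200.


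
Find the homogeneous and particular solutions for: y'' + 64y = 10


Homogeneous part: r² + 64 = 0 ⇒ r = ±8i, so y_h = C₁cos(8x) + C₂sin(8x).
Try constant y_p = A; plug in: 64A = 10 ⇒ A = 5/32.
General solution: y = C₁cos(8x) + C₂sin(8x) + 5/32.


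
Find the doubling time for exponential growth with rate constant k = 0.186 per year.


Exponential growth: P(t) = P₀ e^(0.186t). Set P(t)/P₀ = 2: e^(0.186t) = 2.
Solve: t = ln(2)/0.186 ≈ 3.73 years.


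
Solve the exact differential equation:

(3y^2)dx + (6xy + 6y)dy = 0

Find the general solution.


Check exactness: ∂M/∂y = 6y and ∂N/∂x = 6y; equal, so the equation is exact.
Integrate M with respect to x (treating y as constant): ∫M dx = 3xy^2 + h(y).
Differentiate w.r.t. y and set equal to N: the x-dependent terms already match, leaving h'(y) = 6y. Integrate: h(y) = 3y^2.
So F(x,y) = 3xy^2 + 3y^2.
General solution: 3xy^2 + 3y^2 = C.


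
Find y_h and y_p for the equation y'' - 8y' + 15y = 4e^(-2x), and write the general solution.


Characteristic roots of r² - 8r + 15 = 0 are 3, 5.
y_h = C₁e^(3x) + C₂e^(5x).
Forcing exponent -2 is not a characteristic root; try y_p = Ae^(-2x).
Substitute: A·(4 + (-8)·-2 + (15)) = A·35 = 4, so A = 4/35.
General solution: y = C₁e^(3x) + C₂e^(5x) + (4/35)e^(-2x).


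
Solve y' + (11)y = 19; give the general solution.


P(x) = 11, Q(x) = 19; integrating factor μ = e^(11x).
(μ y)' = 19e^(11x) ⇒ μ y = (19/11)e^(11x) + C.
Divide by μ: y = 19/11 + Ce^(-11x).


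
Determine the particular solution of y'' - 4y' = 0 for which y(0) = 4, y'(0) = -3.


Characteristic roots of r² - 4r = 0 are 0, 4.
General solution y = c₁ + c₂ e^(4x).
Apply y(0) = 4: c₁ + c₂ = 4. Apply y'(0) = -3: 0 c₁ + 4 c₂ = -3.
Solve: c₁ = 19/4, c₂ = -3/4.
Particular solution: y = 19/4 - (3/4)e^(4x).


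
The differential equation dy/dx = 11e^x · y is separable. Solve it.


Separate variables: dy/y = 11e^x dx.
Integrate: ln|y| = 11e^x + C₀.
Exponentiate: y = Ce^(11e^x).


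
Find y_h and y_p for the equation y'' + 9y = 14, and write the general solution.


Homogeneous part: r² + 9 = 0 ⇒ r = ±3i, so y_h = C₁cos(3x) + C₂sin(3x).
Try constant y_p = A; plug in: 9A = 14 ⇒ A = 14/9.
General solution: y = C₁cos(3x) + C₂sin(3x) + 14/9.


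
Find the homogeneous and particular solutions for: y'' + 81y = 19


Homogeneous part: r² + 81 = 0 ⇒ r = ±9i, so y_h = C₁cos(9x) + C₂sin(9x).
Try constant y_p = A; plug in: 81A = 19 ⇒ A = 19/81.
General solution: y = C₁cos(9x) + C₂sin(9x) + 19/81.


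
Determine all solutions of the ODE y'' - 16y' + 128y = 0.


Characteristic equation: r² - 16r + 128 = 0.
Discriminant is negative; roots r = 8 ± 8i (complex conjugate pair).
General solution uses e^(α x)(C₁ cos(β x) + C₂ sin(β x)): y = e^(8x)(C₁cos(8x) + C₂sin(8x)).


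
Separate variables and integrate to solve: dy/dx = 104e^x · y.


Separate variables: dy/y = 104e^x dx.
Integrate: ln|y| = 104e^x + C₀.
Exponentiate: y = Ce^(104e^x).


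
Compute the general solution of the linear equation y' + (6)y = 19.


P(x) = 6, Q(x) = 19; integrating factor μ = e^(6x).
(μ y)' = 19e^(6x) ⇒ μ y = (19/6)e^(6x) + C.
Divide by μ: y = 19/6 + Ce^(-6x).


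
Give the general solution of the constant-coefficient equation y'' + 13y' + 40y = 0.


Characteristic equation: r² + 13r + 40 = 0.
Factor: (r + 5)(r + 8) = 0 ⇒ r = -5, -8 (distinct real).
General solution: y = C₁e^(-5x) + C₂e^(-8x).


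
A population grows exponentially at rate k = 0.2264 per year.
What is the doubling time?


Exponential growth: P(t) = P₀ e^(0.2264t). Set P(t)/P₀ = 2: e^(0.2264t) = 2.
Solve: t = ln(2)/0.2264 ≈ 3.06 years.


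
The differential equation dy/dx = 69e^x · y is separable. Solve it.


Separate variables: dy/y = 69e^x dx.
Integrate: ln|y| = 69e^x + C₀.
Exponentiate: y = Ce^(69e^x).


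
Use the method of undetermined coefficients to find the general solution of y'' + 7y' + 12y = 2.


Characteristic roots of r² + 7r + 12 = 0 are -4, -3.
y_h = C₁e^(-4x) + C₂e^(-3x).
Constant forcing; try y_p = A. Then 12A = 2 ⇒ A = 1/6.
General solution: y = C₁e^(-4x) + C₂e^(-3x) + 1/6.


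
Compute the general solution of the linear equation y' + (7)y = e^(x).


P(x) = 7 ⇒ μ = e^(7x).
(μ y)' = e^(8x) ⇒ μ y = e^(8x)/8 + C.
Divide by μ: y = (1/8)e^(x) + Ce^(-7x).


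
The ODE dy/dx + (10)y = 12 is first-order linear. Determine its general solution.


P(x) = 10, Q(x) = 12; integrating factor μ = e^(10x).
(μ y)' = 12e^(10x) ⇒ μ y = (6/5)e^(10x) + C.
Divide by μ: y = 6/5 + Ce^(-10x).


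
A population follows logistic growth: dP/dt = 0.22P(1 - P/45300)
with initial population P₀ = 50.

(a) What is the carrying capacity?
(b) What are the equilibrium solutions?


Logistic ODE dP/dt = 0.22P(1 - P/45300) has equilibria where dP/dt = 0, i.e. P = 0 or P = 45300.
The coefficient (1 - P/K) = 0 when P = K, identifying K = 45300 as the carrying capacity.
(a) K = 45300; (b) equilibria P = 0 and P = 45300.


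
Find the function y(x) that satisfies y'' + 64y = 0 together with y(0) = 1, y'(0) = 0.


Characteristic roots of r² + 64 = 0 are ±8i, so y = C₁cos(8x) + C₂sin(8x).
Apply y(0) = 1: C₁ = 1. Differentiate and apply y'(0) = 0: 8·C₂ = 0, so C₂ = 0.
Particular solution: y = cos(8x).


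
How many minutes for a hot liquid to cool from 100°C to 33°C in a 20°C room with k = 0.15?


From T(t) = T_a + (T₀ - T_a)e^(-kt), set T(t) = 33:
(33 - 20) / (100 - 20) = e^(-0.15t), so t = -ln(0.163)/0.15 ≈ 12.1 minutes.


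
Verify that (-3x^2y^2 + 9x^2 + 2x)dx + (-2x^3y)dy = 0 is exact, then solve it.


Check exactness: ∂M/∂y = -6x^2y and ∂N/∂x = -6x^2y; equal, so the equation is exact.
Integrate M with respect to x (treating y as constant): ∫M dx = -x^3y^2 + 3x^3 + x^2 + h(y).
Differentiate w.r.t. y and set equal to N: all terms match, so h'(y) = 0 and h is a constant absorbed into C.
General solution: -x^3y^2 + 3x^3 + x^2 = C.


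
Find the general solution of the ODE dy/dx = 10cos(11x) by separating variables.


g(y) = 1, so integrate directly: y = ∫ 10cos(11x) dx = (10/11)sin(11x) + C.


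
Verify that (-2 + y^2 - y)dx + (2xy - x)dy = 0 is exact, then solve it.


Check exactness: ∂M/∂y = 2y - 1 and ∂N/∂x = 2y - 1; equal, so the equation is exact.
Integrate M with respect to x (treating y as constant): ∫M dx = -2x + xy^2 - xy + h(y).
Differentiate w.r.t. y and set equal to N: all terms match, so h'(y) = 0 and h is a constant absorbed into C.
General solution: -2x + xy^2 - xy = C.


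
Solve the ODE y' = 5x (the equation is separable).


Integrate both sides with respect to x: y = ∫ 5x dx = (5/2)x^2 + C.


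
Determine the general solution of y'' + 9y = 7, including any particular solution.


Homogeneous part: r² + 9 = 0 ⇒ r = ±3i, so y_h = C₁cos(3x) + C₂sin(3x).
Try constant y_p = A; plug in: 9A = 7 ⇒ A = 7/9.
General solution: y = C₁cos(3x) + C₂sin(3x) + 7/9.


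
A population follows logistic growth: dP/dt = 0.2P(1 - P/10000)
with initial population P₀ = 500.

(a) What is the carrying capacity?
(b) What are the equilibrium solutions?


Logistic ODE dP/dt = 0.2P(1 - P/10000) has equilibria where dP/dt = 0, i.e. P = 0 or P = 10000.
The coefficient (1 - P/K) = 0 when P = K, identifying K = 10000 as the carrying capacity.
(a) K = 10000; (b) equilibria P = 0 and P = 10000.


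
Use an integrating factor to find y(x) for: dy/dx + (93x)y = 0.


P(x) = 93x ⇒ μ = e^((93/2)x²).
Q(x) = 0 so μ y is constant: y = Ce^(-(93/2)x²).


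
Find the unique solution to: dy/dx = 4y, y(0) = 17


General solution of y' = 4y is y = Ce^(4x).
Apply y(0) = 17: C = 17.
Particular solution: y = 17e^(4x).


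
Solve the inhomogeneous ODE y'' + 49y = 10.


Homogeneous part: r² + 49 = 0 ⇒ r = ±7i, so y_h = C₁cos(7x) + C₂sin(7x).
Try constant y_p = A; plug in: 49A = 10 ⇒ A = 10/49.
General solution: y = C₁cos(7x) + C₂sin(7x) + 10/49.


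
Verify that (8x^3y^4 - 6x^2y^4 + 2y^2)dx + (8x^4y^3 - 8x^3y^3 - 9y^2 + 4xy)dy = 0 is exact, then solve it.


Check exactness: ∂M/∂y = 32x^3y^3 - 24x^2y^3 + 4y and ∂N/∂x = 32x^3y^3 - 24x^2y^3 + 4y; equal, so the equation is exact.
Integrate M with respect to x (treating y as constant): ∫M dx = 2x^4y^4 - 2x^3y^4 + 2xy^2 + h(y).
Differentiate w.r.t. y and set equal to N: the x-dependent terms already match, leaving h'(y) = -9y^2. Integrate: h(y) = -3y^3.
So F(x,y) = 2x^4y^4 - 2x^3y^4 - 3y^3 + 2xy^2.
General solution: 2x^4y^4 - 2x^3y^4 - 3y^3 + 2xy^2 = C.


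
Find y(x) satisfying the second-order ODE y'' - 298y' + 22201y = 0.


Characteristic equation: r² - 298r + 22201 = 0, i.e. (r - 149)² = 0.
Repeated root r = 149; include an x factor for the second linearly independent solution.
General solution: y = (C₁ + C₂x)e^(149x).


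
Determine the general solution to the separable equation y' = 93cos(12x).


g(y) = 1, so integrate directly: y = ∫ 93cos(12x) dx = (31/4)sin(12x) + C.


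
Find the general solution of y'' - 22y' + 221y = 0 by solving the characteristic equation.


Characteristic equation: r² - 22r + 221 = 0.
Discriminant is negative; roots r = 11 ± 10i (complex conjugate pair).
General solution uses e^(α x)(C₁ cos(β x) + C₂ sin(β x)): y = e^(11x)(C₁cos(10x) + C₂sin(10x)).


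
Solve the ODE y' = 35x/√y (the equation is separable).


Separate: √y dy = 35x dx.
Integrate: (2/3)y^(3/2) = (35/2)x² + C.


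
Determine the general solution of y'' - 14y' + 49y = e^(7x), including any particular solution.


Characteristic polynomial (r - 7)² = 0; repeated root r = 7.
y_h = (C₁ + C₂x)e^(7x). Forcing matches the repeated root (resonance), so try y_p = Ax² e^(7x).
Substitute and solve for A: 2A = 1, so A = 1/2.
General solution: y = (C₁ + C₂x + (1/2)x²)e^(7x).


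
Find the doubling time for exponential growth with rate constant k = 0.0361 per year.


Exponential growth: P(t) = P₀ e^(0.0361t). Set P(t)/P₀ = 2: e^(0.0361t) = 2.
Solve: t = ln(2)/0.0361 ≈ 19.20 years.


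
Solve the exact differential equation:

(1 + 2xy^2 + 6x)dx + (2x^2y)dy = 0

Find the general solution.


Check exactness: ∂M/∂y = 4xy and ∂N/∂x = 4xy; equal, so the equation is exact.
Integrate M with respect to x (treating y as constant): ∫M dx = x + x^2y^2 + 3x^2 + h(y).
Differentiate w.r.t. y and set equal to N: all terms match, so h'(y) = 0 and h is a constant absorbed into C.
General solution: x + x^2y^2 + 3x^2 = C.


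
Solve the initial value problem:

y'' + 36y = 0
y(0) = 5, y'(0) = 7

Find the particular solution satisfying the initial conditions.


Characteristic roots of r² + 36 = 0 are ±6i, so y = C₁cos(6x) + C₂sin(6x).
Apply y(0) = 5: C₁ = 5. Differentiate and apply y'(0) = 7: 6·C₂ = 7, so C₂ = 7/6.
Particular solution: y = 5cos(6x) + (7/6)sin(6x).


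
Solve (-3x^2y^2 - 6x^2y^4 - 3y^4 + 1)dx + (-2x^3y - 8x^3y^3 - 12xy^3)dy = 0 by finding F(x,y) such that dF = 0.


Check exactness: ∂M/∂y = -6x^2y - 24x^2y^3 - 12y^3 and ∂N/∂x = -6x^2y - 24x^2y^3 - 12y^3; equal, so the equation is exact.
Integrate M with respect to x (treating y as constant): ∫M dx = -x^3y^2 - 2x^3y^4 - 3xy^4 + x + h(y).
Differentiate w.r.t. y and set equal to N: all terms match, so h'(y) = 0 and h is a constant absorbed into C.
General solution: -x^3y^2 - 2x^3y^4 - 3xy^4 + x = C.


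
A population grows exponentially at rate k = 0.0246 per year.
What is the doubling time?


Exponential growth: P(t) = P₀ e^(0.0246t). Set P(t)/P₀ = 2: e^(0.0246t) = 2.
Solve: t = ln(2)/0.0246 ≈ 28.18 years.


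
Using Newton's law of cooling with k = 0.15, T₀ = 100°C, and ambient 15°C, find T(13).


Newton's law: dT/dt = -k(T - T_a) has solution T(t) = T_a + (T₀ - T_a)e^(-kt).
Plug in T_a = 15, T₀ = 100, k = 0.15, t = 13: T(13) = 15 + (85)e^(-1.95) ≈ 27.1°C.


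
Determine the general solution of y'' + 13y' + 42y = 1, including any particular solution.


Characteristic roots of r² + 13r + 42 = 0 are -6, -7.
y_h = C₁e^(-6x) + C₂e^(-7x).
Constant forcing; try y_p = A. Then 42A = 1 ⇒ A = 1/42.
General solution: y = C₁e^(-6x) + C₂e^(-7x) + 1/42.


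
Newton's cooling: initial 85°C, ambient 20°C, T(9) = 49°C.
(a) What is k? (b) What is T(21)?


Newton's law: T(t) = T_a + (T₀ - T_a)e^(-kt).
(a) Use T(9) = 49: (49 - 20)/(85 - 20) = e^(-k·9), so k = -ln(0.446)/9 ≈ 0.0897.
(b) Apply k to t = 21: T(21) = 20 + (65)e^(-1.883) ≈ 29.9°C.


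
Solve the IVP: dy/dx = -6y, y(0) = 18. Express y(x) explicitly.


General solution of y' = -6y is y = Ce^(-6x).
Apply y(0) = 18: C = 18.
Particular solution: y = 18e^(-6x).


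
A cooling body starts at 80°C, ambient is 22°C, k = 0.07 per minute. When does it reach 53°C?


From T(t) = T_a + (T₀ - T_a)e^(-kt), set T(t) = 53:
(53 - 22) / (80 - 22) = e^(-0.07t), so t = -ln(0.534)/0.07 ≈ 8.9 minutes.


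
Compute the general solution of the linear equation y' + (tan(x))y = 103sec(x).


P(x) = tan(x) ⇒ μ = e^(∫tan(x)dx) = sec(x).
(sec(x) y)' = 103sec²(x) ⇒ sec(x) y = 103tan(x) + C.
Multiply by cos(x): y = 103sin(x) + C·cos(x).


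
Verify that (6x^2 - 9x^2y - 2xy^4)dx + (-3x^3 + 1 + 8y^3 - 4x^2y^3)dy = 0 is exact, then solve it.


Check exactness: ∂M/∂y = -9x^2 - 8xy^3 and ∂N/∂x = -9x^2 - 8xy^3; equal, so the equation is exact.
Integrate M with respect to x (treating y as constant): ∫M dx = 2x^3 - 3x^3y - x^2y^4 + h(y).
Differentiate w.r.t. y and set equal to N: the x-dependent terms already match, leaving h'(y) = 1 + 8y^3. Integrate: h(y) = y + 2y^4.
So F(x,y) = 2x^3 - 3x^3y + y + 2y^4 - x^2y^4.
General solution: 2x^3 - 3x^3y + y + 2y^4 - x^2y^4 = C.


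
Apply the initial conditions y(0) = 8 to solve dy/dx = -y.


General solution of y' = -y is y = Ce^(-x).
Apply y(0) = 8: C = 8.
Particular solution: y = 8e^(-x).


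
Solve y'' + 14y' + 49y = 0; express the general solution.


Characteristic equation: r² + 14r + 49 = 0, i.e. (r + 7)² = 0.
Repeated root r = -7; include an x factor for the second linearly independent solution.
General solution: y = (C₁ + C₂x)e^(-7x).


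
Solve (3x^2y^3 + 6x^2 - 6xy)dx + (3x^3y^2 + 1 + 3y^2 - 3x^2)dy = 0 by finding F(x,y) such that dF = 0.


Check exactness: ∂M/∂y = 9x^2y^2 - 6x and ∂N/∂x = 9x^2y^2 - 6x; equal, so the equation is exact.
Integrate M with respect to x (treating y as constant): ∫M dx = x^3y^3 + 2x^3 - 3x^2y + h(y).
Differentiate w.r.t. y and set equal to N: the x-dependent terms already match, leaving h'(y) = 1 + 3y^2. Integrate: h(y) = y + y^3.
So F(x,y) = x^3y^3 + y + 2x^3 + y^3 - 3x^2y.
General solution: x^3y^3 + y + 2x^3 + y^3 - 3x^2y = C.


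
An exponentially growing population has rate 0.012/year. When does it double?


Exponential growth: P(t) = P₀ e^(0.012t). Set P(t)/P₀ = 2: e^(0.012t) = 2.
Solve: t = ln(2)/0.012 ≈ 57.76 years.


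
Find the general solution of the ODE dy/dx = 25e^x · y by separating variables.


Separate variables: dy/y = 25e^x dx.
Integrate: ln|y| = 25e^x + C₀.
Exponentiate: y = Ce^(25e^x).


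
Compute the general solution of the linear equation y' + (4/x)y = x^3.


P(x) = 4/x ⇒ μ = x^4.
(x^4 y)' = x^4·x^3 = x^7.
Integrate: x^4 y = x^8/(8) + C.
Solve for y: y = (1/8)x^4 + C/x^4.


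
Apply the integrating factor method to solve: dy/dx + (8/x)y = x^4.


P(x) = 8/x ⇒ μ = x^8.
(x^8 y)' = x^8·x^4 = x^12.
Integrate: x^8 y = x^13/(13) + C.
Solve for y: y = (1/13)x^5 + C/x^8.


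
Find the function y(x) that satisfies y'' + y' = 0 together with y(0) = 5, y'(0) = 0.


Characteristic roots of r² + r = 0 are 0, -1.
General solution y = c₁ + c₂ e^(-x).
Apply y(0) = 5: c₁ + c₂ = 5. Apply y'(0) = 0: 0 c₁ - 1 c₂ = 0.
Solve: c₁ = 5, c₂ = 0.
Particular solution: y = 5 + 0e^(-x).


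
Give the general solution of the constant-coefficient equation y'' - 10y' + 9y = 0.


Characteristic equation: r² - 10r + 9 = 0.
Factor: (r - 1)(r - 9) = 0 ⇒ r = 1, 9 (distinct real).
General solution: y = C₁e^(x) + C₂e^(9x).


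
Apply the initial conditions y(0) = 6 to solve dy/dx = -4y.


General solution of y' = -4y is y = Ce^(-4x).
Apply y(0) = 6: C = 6.
Particular solution: y = 6e^(-4x).


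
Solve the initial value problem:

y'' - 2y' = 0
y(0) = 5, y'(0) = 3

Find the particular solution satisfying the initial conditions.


Characteristic roots of r² - 2r = 0 are 0, 2.
General solution y = c₁ + c₂ e^(2x).
Apply y(0) = 5: c₁ + c₂ = 5. Apply y'(0) = 3: 0 c₁ + 2 c₂ = 3.
Solve: c₁ = 7/2, c₂ = 3/2.
Particular solution: y = 7/2 + (3/2)e^(2x).


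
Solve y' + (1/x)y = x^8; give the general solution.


P(x) = 1/x ⇒ μ = x^1.
(x^1 y)' = x^1·x^8 = x^9.
Integrate: x^1 y = x^10/(10) + C.
Solve for y: y = (1/10)x^9 + C/x^1.


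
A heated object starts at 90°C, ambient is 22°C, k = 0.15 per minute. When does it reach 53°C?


From T(t) = T_a + (T₀ - T_a)e^(-kt), set T(t) = 53:
(53 - 22) / (90 - 22) = e^(-0.15t), so t = -ln(0.456)/0.15 ≈ 5.2 minutes.


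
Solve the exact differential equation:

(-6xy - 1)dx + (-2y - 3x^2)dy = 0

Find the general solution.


Check exactness: ∂M/∂y = -6x and ∂N/∂x = -6x; equal, so the equation is exact.
Integrate M with respect to x (treating y as constant): ∫M dx = -3x^2y - x + h(y).
Differentiate w.r.t. y and set equal to N: the x-dependent terms already match, leaving h'(y) = -2y. Integrate: h(y) = -y^2.
So F(x,y) = -y^2 - 3x^2y - x.
General solution: -y^2 - 3x^2y - x = C.


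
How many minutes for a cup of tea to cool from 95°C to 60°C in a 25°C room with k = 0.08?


From T(t) = T_a + (T₀ - T_a)e^(-kt), set T(t) = 60:
(60 - 25) / (95 - 25) = e^(-0.08t), so t = -ln(0.500)/0.08 ≈ 8.7 minutes.


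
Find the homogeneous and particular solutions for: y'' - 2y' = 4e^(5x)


Characteristic roots of r² - 2r = 0 are 0, 2.
y_h = C₁ + C₂e^(2x).
Forcing exponent 5 is not a characteristic root; try y_p = Ae^(5x).
Substitute: A·(25 + (-2)·5 + (0)) = A·15 = 4, so A = 4/15.
General solution: y = C₁ + C₂e^(2x) + (4/15)e^(5x).


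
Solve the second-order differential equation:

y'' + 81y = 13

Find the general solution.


Homogeneous part: r² + 81 = 0 ⇒ r = ±9i, so y_h = C₁cos(9x) + C₂sin(9x).
Try constant y_p = A; plug in: 81A = 13 ⇒ A = 13/81.
General solution: y = C₁cos(9x) + C₂sin(9x) + 13/81.


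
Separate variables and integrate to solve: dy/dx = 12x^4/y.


Separate variables: y dy = 12x^4 dx.
Integrate both sides: y²/2 = (12/5)x^5 + C₀.
Multiply by 2: y² = (24/5)x^5 + C.


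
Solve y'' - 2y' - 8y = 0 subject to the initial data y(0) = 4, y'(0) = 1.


Characteristic roots of r² - 2r - 8 = 0 are 4, -2.
General solution y = c₁ e^(4x) + c₂ e^(-2x).
Apply y(0) = 4: c₁ + c₂ = 4. Apply y'(0) = 1: 4 c₁ - 2 c₂ = 1.
Solve: c₁ = 3/2, c₂ = 5/2.
Particular solution: y = (3/2)e^(4x) + (5/2)e^(-2x).


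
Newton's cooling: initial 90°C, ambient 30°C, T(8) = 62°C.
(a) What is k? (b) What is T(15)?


Newton's law: T(t) = T_a + (T₀ - T_a)e^(-kt).
(a) Use T(8) = 62: (62 - 30)/(90 - 30) = e^(-k·8), so k = -ln(0.533)/8 ≈ 0.0786.
(b) Apply k to t = 15: T(15) = 30 + (60)e^(-1.179) ≈ 48.5°C.


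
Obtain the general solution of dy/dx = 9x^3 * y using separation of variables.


Separate variables: dy/y = 9x^3 dx.
Integrate: ln|y| = (9/4)x^4 + C₀.
Exponentiate: y = Ce^((9/4)x^4).


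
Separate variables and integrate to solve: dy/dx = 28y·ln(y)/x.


Separate: dy/[y ln(y)] = 28 dx/x.
Substitute u = ln(y): du/u = 28 dx/x.
Integrate: ln|ln(y)| = 28ln|x| + C₀, hence ln(y) = C·x^28.


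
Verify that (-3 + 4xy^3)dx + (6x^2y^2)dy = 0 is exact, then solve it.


Check exactness: ∂M/∂y = 12xy^2 and ∂N/∂x = 12xy^2; equal, so the equation is exact.
Integrate M with respect to x (treating y as constant): ∫M dx = -3x + 2x^2y^3 + h(y).
Differentiate w.r.t. y and set equal to N: all terms match, so h'(y) = 0 and h is a constant absorbed into C.
General solution: -3x + 2x^2y^3 = C.


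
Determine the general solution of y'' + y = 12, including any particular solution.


Homogeneous part: r² + 1 = 0 ⇒ r = ±1i, so y_h = C₁cos(x) + C₂sin(x).
Try constant y_p = A; plug in: 1A = 12 ⇒ A = 12.
General solution: y = C₁cos(x) + C₂sin(x) + 12.


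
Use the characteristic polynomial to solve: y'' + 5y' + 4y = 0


Characteristic equation: r² + 5r + 4 = 0.
Factor: (r + 4)(r + 1) = 0 ⇒ r = -4, -1 (distinct real).
General solution: y = C₁e^(-4x) + C₂e^(-x).


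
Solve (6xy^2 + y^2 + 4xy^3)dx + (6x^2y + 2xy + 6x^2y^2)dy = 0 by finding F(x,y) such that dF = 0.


Check exactness: ∂M/∂y = 12xy + 2y + 12xy^2 and ∂N/∂x = 12xy + 2y + 12xy^2; equal, so the equation is exact.
Integrate M with respect to x (treating y as constant): ∫M dx = 3x^2y^2 + xy^2 + 2x^2y^3 + h(y).
Differentiate w.r.t. y and set equal to N: all terms match, so h'(y) = 0 and h is a constant absorbed into C.
General solution: 3x^2y^2 + xy^2 + 2x^2y^3 = C.


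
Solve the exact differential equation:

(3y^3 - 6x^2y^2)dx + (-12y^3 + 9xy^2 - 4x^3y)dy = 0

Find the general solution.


Check exactness: ∂M/∂y = 9y^2 - 12x^2y and ∂N/∂x = 9y^2 - 12x^2y; equal, so the equation is exact.
Integrate M with respect to x (treating y as constant): ∫M dx = 3xy^3 - 2x^3y^2 + h(y).
Differentiate w.r.t. y and set equal to N: the x-dependent terms already match, leaving h'(y) = -12y^3. Integrate: h(y) = -3y^4.
So F(x,y) = -3y^4 + 3xy^3 - 2x^3y^2.
General solution: -3y^4 + 3xy^3 - 2x^3y^2 = C.


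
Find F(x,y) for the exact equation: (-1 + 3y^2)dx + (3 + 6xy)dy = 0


Check exactness: ∂M/∂y = 6y and ∂N/∂x = 6y; equal, so the equation is exact.
Integrate M with respect to x (treating y as constant): ∫M dx = -x + 3xy^2 + h(y).
Differentiate w.r.t. y and set equal to N: the x-dependent terms already match, leaving h'(y) = 3. Integrate: h(y) = 3y.
So F(x,y) = 3y - x + 3xy^2.
General solution: 3y - x + 3xy^2 = C.


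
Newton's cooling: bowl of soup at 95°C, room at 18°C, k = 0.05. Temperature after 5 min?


Newton's law: dT/dt = -k(T - T_a) has solution T(t) = T_a + (T₀ - T_a)e^(-kt).
Plug in T_a = 18, T₀ = 95, k = 0.05, t = 5: T(5) = 18 + (77)e^(-0.25) ≈ 78.0°C.


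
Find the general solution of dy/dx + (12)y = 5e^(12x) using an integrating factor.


P(x) = 12 ⇒ μ = e^(12x).
(μ y)' = 5e^(24x) ⇒ μ y = (5/24)e^(24x) + C.
Divide by μ: y = (5/24)e^(12x) + Ce^(-12x).


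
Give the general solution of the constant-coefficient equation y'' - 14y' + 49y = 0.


Characteristic equation: r² - 14r + 49 = 0, i.e. (r - 7)² = 0.
Repeated root r = 7; include an x factor for the second linearly independent solution.
General solution: y = (C₁ + C₂x)e^(7x).


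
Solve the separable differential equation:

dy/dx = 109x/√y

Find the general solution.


Separate: √y dy = 109x dx.
Integrate: (2/3)y^(3/2) = (109/2)x² + C.


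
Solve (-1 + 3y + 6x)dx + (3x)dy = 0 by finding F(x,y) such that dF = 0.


Check exactness: ∂M/∂y = 3 and ∂N/∂x = 3; equal, so the equation is exact.
Integrate M with respect to x (treating y as constant): ∫M dx = -x + 3xy + 3x^2 + h(y).
Differentiate w.r.t. y and set equal to N: all terms match, so h'(y) = 0 and h is a constant absorbed into C.
General solution: -x + 3xy + 3x^2 = C.


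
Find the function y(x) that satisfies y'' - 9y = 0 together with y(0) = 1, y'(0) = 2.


Characteristic roots of r² - 9 = 0 are -3, 3.
General solution y = c₁ e^(-3x) + c₂ e^(3x).
Apply y(0) = 1: c₁ + c₂ = 1. Apply y'(0) = 2: -3 c₁ + 3 c₂ = 2.
Solve: c₁ = 1/6, c₂ = 5/6.
Particular solution: y = (1/6)e^(-3x) + (5/6)e^(3x).


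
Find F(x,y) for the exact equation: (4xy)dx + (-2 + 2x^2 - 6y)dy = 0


Check exactness: ∂M/∂y = 4x and ∂N/∂x = 4x; equal, so the equation is exact.
Integrate M with respect to x (treating y as constant): ∫M dx = 2x^2y + h(y).
Differentiate w.r.t. y and set equal to N: the x-dependent terms already match, leaving h'(y) = -2 - 6y. Integrate: h(y) = -2y - 3y^2.
So F(x,y) = -2y + 2x^2y - 3y^2.
General solution: -2y + 2x^2y - 3y^2 = C.


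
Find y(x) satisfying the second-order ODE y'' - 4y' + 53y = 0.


Characteristic equation: r² - 4r + 53 = 0.
Discriminant is negative; roots r = 2 ± 7i (complex conjugate pair).
General solution uses e^(α x)(C₁ cos(β x) + C₂ sin(β x)): y = e^(2x)(C₁cos(7x) + C₂sin(7x)).


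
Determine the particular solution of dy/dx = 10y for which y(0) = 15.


General solution of y' = 10y is y = Ce^(10x).
Apply y(0) = 15: C = 15.
Particular solution: y = 15e^(10x).


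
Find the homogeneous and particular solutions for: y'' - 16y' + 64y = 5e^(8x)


Characteristic polynomial (r - 8)² = 0; repeated root r = 8.
y_h = (C₁ + C₂x)e^(8x). Forcing matches the repeated root (resonance), so try y_p = Ax² e^(8x).
Substitute and solve for A: 2A = 5, so A = 5/2.
General solution: y = (C₁ + C₂x + (5/2)x²)e^(8x).


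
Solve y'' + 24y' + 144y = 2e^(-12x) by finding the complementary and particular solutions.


Characteristic polynomial (r + 12)² = 0; repeated root r = -12.
y_h = (C₁ + C₂x)e^(-12x). Forcing matches the repeated root (resonance), so try y_p = Ax² e^(-12x).
Substitute and solve for A: 2A = 2, so A = 1.
General solution: y = (C₁ + C₂x + x²)e^(-12x).


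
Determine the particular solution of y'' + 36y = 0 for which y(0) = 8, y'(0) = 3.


Characteristic roots of r² + 36 = 0 are ±6i, so y = C₁cos(6x) + C₂sin(6x).
Apply y(0) = 8: C₁ = 8. Differentiate and apply y'(0) = 3: 6·C₂ = 3, so C₂ = 1/2.
Particular solution: y = 8cos(6x) + (1/2)sin(6x).


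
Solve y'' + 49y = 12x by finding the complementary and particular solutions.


Homogeneous: r² + 49 = 0 ⇒ r = ±7i, y_h = C₁cos(7x) + C₂sin(7x).
Polynomial forcing; try y_p = Ax + B. Then y_p'' + 49 y_p = 49(Ax + B) = 12x, so B = 0 and A = 12/49.
General solution: y = C₁cos(7x) + C₂sin(7x) + (12/49)x.
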